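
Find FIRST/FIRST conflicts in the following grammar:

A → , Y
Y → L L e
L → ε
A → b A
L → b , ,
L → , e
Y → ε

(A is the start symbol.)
No FIRST/FIRST conflicts.

A FIRST/FIRST conflict occurs when two productions N → α and N → β for the same non-terminal have FIRST(α) ∩ FIRST(β) ≠ ∅ (with ε ∈ FIRST of a nullable right-hand side, so two nullable alternatives also conflict).

FIRST sets of the non-terminals at (or reachable through a nullable prefix from) the front of some alternative:
  FIRST(L) = { ',', 'b', ε }

Productions for A:
  A → , Y: FIRST = { ',' }
  A → b A: FIRST = { 'b' }
Productions for Y:
  Y → L L e: FIRST = { ',', 'b', 'e' }
  Y → ε: FIRST = { ε }
Productions for L:
  L → ε: FIRST = { ε }
  L → b , ,: FIRST = { 'b' }
  L → , e: FIRST = { ',' }

All alternatives of each non-terminal have pairwise disjoint FIRST sets.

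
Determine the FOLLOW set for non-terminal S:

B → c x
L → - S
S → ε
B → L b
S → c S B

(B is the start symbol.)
{ '-', 'b', 'c' }

In L → - S: S is at the end, add FOLLOW(L)
In S → c S B: S is followed by B, add FIRST(B) \ {ε} = { '-', 'c' }

The FOLLOW sets referred to above (computed the same way, to a fixed point):
  FOLLOW(L) = { 'b' }

Taking the union: FOLLOW(S) = { '-', 'b', 'c' }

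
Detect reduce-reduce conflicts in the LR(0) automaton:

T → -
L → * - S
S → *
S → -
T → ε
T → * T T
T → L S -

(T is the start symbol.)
No reduce-reduce conflicts

A reduce-reduce conflict occurs when an LR(0) state has two complete items [A → α .] and [B → β .] — both call for a reduction, and with no lookahead the parser cannot choose between them.

Augment with T' → T and build the canonical LR(0) collection (I0 = CLOSURE({[T' → . T]}), then GOTO on every symbol after a dot until no new states appear). It has 13 states:
  I0: { [L → . * - S], [T → . * T T], [T → . -], [T → . L S -], [T → .], [T' → . T] }  — shift, reduce
  I1: { [L → * . - S], [L → . * - S], [T → * . T T], [T → . * T T], [T → . -], [T → . L S -], [T → .] }  — shift, reduce
  I2: { [T → - .] }  — reduce
  I3: { [S → . *], [S → . -], [T → L . S -] }  — shift
  I4: { [T' → T .] }  — accept
  I5: { [S → * .] }  — reduce
  I6: { [S → - .] }  — reduce
  I7: { [T → L S . -] }  — shift
  I8: { [T → L S - .] }  — reduce
  I9: { [L → * - . S], [S → . *], [S → . -], [T → - .] }  — shift, reduce
  I10: { [L → . * - S], [T → * T . T], [T → . * T T], [T → . -], [T → . L S -], [T → .] }  — shift, reduce
  I11: { [T → * T T .] }  — reduce
  I12: { [L → * - S .] }  — reduce

No state contains more than one complete item.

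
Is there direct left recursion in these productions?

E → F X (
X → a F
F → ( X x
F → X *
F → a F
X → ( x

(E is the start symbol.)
Direct left recursion occurs when N → N α for some non-terminal N (the right-hand side begins with the left-hand side itself).

E → F X (: starts with F
X → a F: starts with a
F → ( X x: starts with '('
F → X *: starts with X
F → a F: starts with a
X → ( x: starts with '('

No direct left recursion found.

Answer: No direct left recursion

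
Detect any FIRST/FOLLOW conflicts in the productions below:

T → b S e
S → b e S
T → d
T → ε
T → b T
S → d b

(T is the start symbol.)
No FIRST/FOLLOW conflicts.

A FIRST/FOLLOW conflict occurs when a non-terminal N has a nullable alternative N → β (β ⇒* ε) and another alternative N → α with FIRST(α) ∩ FOLLOW(N) ≠ ∅: on such a lookahead the parser cannot decide between expanding α and letting N vanish via β.

Nullable non-terminals: T.

T: nullable alternative(s) T → ε; FOLLOW(T) = { $ }
  T → b S e: FIRST \ {ε} = { 'b' } — disjoint from FOLLOW(T)
  T → d: FIRST \ {ε} = { 'd' } — disjoint from FOLLOW(T)
  T → ε: FIRST \ {ε} = { } — this is the only nullable alternative, skip
  T → b T: FIRST \ {ε} = { 'b' } — disjoint from FOLLOW(T)

S has no nullable alternative, so no FIRST/FOLLOW check is needed there.

No FIRST/FOLLOW conflicts found.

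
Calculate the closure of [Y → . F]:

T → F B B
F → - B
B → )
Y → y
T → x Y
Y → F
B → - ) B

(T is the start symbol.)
Start with: [Y → . F]
  [Y → . F] has the dot before F: add [F → . - B]
No further items can be added.

CLOSURE = { [F → . - B], [Y → . F] }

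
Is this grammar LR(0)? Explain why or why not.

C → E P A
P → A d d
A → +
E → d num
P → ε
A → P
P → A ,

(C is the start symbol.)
A grammar is LR(0) if no state in the canonical LR(0) collection has:
  - both a shift item (dot before a terminal) and a complete item (shift-reduce conflict), or
  - two or more complete items (reduce-reduce conflict; the accept item [C' → C .] counts as a complete item here).

Augment with C' → C and build the canonical LR(0) collection (I0 = CLOSURE({[C' → . C]}), then GOTO on every symbol after a dot until no new states appear). It has 13 states:
  I0: { [C → . E P A], [C' → . C], [E → . d num] }  — shift
  I1: { [C' → C .] }  — accept
  I2: { [A → . +], [A → . P], [C → E . P A], [P → . A ,], [P → . A d d], [P → .] }  — shift, reduce
  I3: { [E → d . num] }  — shift
  I4: { [E → d num .] }  — reduce
  I5: { [A → + .] }  — reduce
  I6: { [P → A . ,], [P → A . d d] }  — shift
  I7: { [A → . +], [A → . P], [A → P .], [C → E P . A], [P → . A ,], [P → . A d d], [P → .] }  — shift, 2 reduces
  I8: { [C → E P A .], [P → A . ,], [P → A . d d] }  — shift, reduce
  I9: { [A → P .] }  — reduce
  I10: { [P → A , .] }  — reduce
  I11: { [P → A d . d] }  — shift
  I12: { [P → A d d .] }  — reduce

Conflict in state I2:
  Shift-reduce conflict between [P → .] and [A → . +]
So the grammar is NOT LR(0).

Answer: No. Shift-reduce conflict between [P → .] and [A → . +]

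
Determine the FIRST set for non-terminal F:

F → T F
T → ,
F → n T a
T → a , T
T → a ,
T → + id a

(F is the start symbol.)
FIRST sets of the other non-terminals involved (by the same procedure, iterated to a fixed point):
  FIRST(T) = { '+', ',', 'a' }

From F → T F:
  - T is a non-terminal: add FIRST(T) \ {ε} = { '+', ',', 'a' }
    T is not nullable, so stop
From F → n T a:
  - n is a terminal: add 'n' and stop

Collecting: FIRST(F) = { '+', ',', 'a', 'n' }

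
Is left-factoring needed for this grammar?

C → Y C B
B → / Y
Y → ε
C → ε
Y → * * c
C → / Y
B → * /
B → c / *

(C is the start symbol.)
Left-factoring is needed when two productions for the same non-terminal
share a common prefix on the right-hand side.

Productions for C:
  C → Y C B
  C → ε
  C → / Y
Productions for B:
  B → / Y
  B → * /
  B → c / *
Productions for Y:
  Y → ε
  Y → * * c

No common prefixes found.

Answer: No, left-factoring is not needed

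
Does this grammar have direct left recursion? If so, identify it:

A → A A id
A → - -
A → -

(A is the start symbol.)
Yes, A is left-recursive

A → A A id: LEFT RECURSIVE (starts with A)
A → - -: starts with '-'
A → -: starts with '-'

The grammar has direct left recursion on: A.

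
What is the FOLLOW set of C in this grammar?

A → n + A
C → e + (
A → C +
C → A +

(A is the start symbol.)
To compute FOLLOW(C), find every occurrence of C on a right-hand side N → α C β: add FIRST(β) \ {ε}, and if β is empty or nullable also add FOLLOW(N). Iterate to a fixed point.

In A → C +: C is followed by '+', add FIRST('+') \ {ε} = { '+' }

Taking the union: FOLLOW(C) = { '+' }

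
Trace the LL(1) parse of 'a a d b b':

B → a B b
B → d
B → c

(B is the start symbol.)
Stack is shown with the top on the left.

Stack      Input        Action
------------------------------
B $        a a d b b $  output B → a B b
a B b $    a a d b b $  match 'a'
B b $      a d b b $    output B → a B b
a B b b $  a d b b $    match 'a'
B b b $    d b b $      output B → d
d b b $    d b b $      match 'd'
b b $      b b $        match 'b'
b $        b $          match 'b'
$          $            accept

The string is accepted.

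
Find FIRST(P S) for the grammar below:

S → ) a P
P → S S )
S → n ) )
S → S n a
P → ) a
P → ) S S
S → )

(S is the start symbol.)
{ ')', 'n' }

FIRST sets of the non-terminals involved (from the grammar, by fixed-point iteration):
  FIRST(P) = { ')', 'n' }

To compute FIRST(P S), process the symbols left to right:
Symbol P is a non-terminal. Add FIRST(P) \ {ε} = { ')', 'n' }
P is not nullable (ε ∉ FIRST(P)), so stop here.
FIRST(P S) = { ')', 'n' }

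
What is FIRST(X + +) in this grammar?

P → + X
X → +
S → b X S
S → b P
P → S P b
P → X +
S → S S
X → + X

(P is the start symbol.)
FIRST sets of the non-terminals involved (from the grammar, by fixed-point iteration):
  FIRST(X) = { '+' }

To compute FIRST(X + +), process the symbols left to right:
Symbol X is a non-terminal. Add FIRST(X) \ {ε} = { '+' }
X is not nullable (ε ∉ FIRST(X)), so stop here.
FIRST(X + +) = { '+' }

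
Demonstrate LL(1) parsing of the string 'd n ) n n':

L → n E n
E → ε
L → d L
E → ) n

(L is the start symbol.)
LL(1) parsing maintains a stack (initially the start symbol over $) and the input. At each step: if the stack top is a terminal, match it against the current input token; if it is a non-terminal N, replace it with the RHS of M[N, lookahead] (the unique production whose predict set contains the lookahead).

Stack is shown with the top on the left.

Stack    Input        Action
----------------------------
L $      d n ) n n $  output L → d L
d L $    d n ) n n $  match 'd'
L $      n ) n n $    output L → n E n
n E n $  n ) n n $    match 'n'
E n $    ) n n $      output E → ) n
) n n $  ) n n $      match ')'
n n $    n n $        match 'n'
n $      n $          match 'n'
$        $            accept

The string is accepted.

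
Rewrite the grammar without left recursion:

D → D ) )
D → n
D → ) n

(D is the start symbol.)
D → n D'
D → ) n D'
D' → ) ) D'
D' → ε

D is directly left-recursive. The standard transformation for
  A → A α₁ | ... | A α_m | β₁ | ... | β_n
is
  A  → β₁ A' | ... | β_n A'
  A' → α₁ A' | ... | α_m A' | ε

D → n becomes D → n D'
D → ) n becomes D → ) n D'
D → D ) ) becomes D' → ) ) D'
Add D' → ε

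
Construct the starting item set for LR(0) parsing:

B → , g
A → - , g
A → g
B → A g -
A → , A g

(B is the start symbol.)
{ [A → . , A g], [A → . - , g], [A → . g], [B → . , g], [B → . A g -], [B' → . B] }

First, augment the grammar with B' → B
I₀ = CLOSURE({ [B' → . B] }):
  [B' → . B] has the dot before B: add [B → . , g], [B → . A g -]
  [B → . A g -] has the dot before A: add [A → . - , g], [A → . g], [A → . , A g]
No further items can be added.

I₀ = { [A → . , A g], [A → . - , g], [A → . g], [B → . , g], [B → . A g -], [B' → . B] }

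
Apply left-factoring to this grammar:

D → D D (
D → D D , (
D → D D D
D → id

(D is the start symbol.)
Left-factoring transforms A → αβ₁ | αβ₂ into A → αA' and A' → β₁ | β₂
(α is the longest common prefix among the alternatives). Repeat until
no nonterminal has two alternatives with a common prefix.

Round 1: D has alternatives sharing prefix 'D D'. Introduce D': D → D D D'
  Add: D' → (
  Add: D' → , (
  Add: D' → D

No remaining common prefixes — done.

Resulting grammar:
D → D D D'
D' → (
D' → , (
D' → D
D → id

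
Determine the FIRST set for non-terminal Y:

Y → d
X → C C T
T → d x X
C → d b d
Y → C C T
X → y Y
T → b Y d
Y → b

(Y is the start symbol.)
{ 'b', 'd' }

FIRST sets of the other non-terminals involved (by the same procedure, iterated to a fixed point):
  FIRST(C) = { 'd' }

From Y → d:
  - d is a terminal: add 'd' and stop
From Y → C C T:
  - C is a non-terminal: add FIRST(C) \ {ε} = { 'd' }
    C is not nullable, so stop
From Y → b:
  - b is a terminal: add 'b' and stop

Collecting: FIRST(Y) = { 'b', 'd' }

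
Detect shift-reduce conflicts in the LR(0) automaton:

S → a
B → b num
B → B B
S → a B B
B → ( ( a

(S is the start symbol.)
Augment with S' → S and build the canonical LR(0) collection (I0 = CLOSURE({[S' → . S]}), then GOTO on every symbol after a dot until no new states appear). It has 11 states:
  I0: { [S → . a B B], [S → . a], [S' → . S] }  — shift
  I1: { [S' → S .] }  — accept
  I2: { [B → . ( ( a], [B → . B B], [B → . b num], [S → a . B B], [S → a .] }  — shift, reduce
  I3: { [B → ( . ( a] }  — shift
  I4: { [B → . ( ( a], [B → . B B], [B → . b num], [B → B . B], [S → a B . B] }  — shift
  I5: { [B → b . num] }  — shift
  I6: { [B → b num .] }  — reduce
  I7: { [B → . ( ( a], [B → . B B], [B → . b num], [B → B . B], [B → B B .], [S → a B B .] }  — shift, 2 reduces
  I8: { [B → . ( ( a], [B → . B B], [B → . b num], [B → B . B], [B → B B .] }  — shift, reduce
  I9: { [B → ( ( . a] }  — shift
  I10: { [B → ( ( a .] }  — reduce

I2 contains reduce item [S → a .] and shift items [B → . ( ( a], [B → . b num] — shift-reduce conflict.
I7 contains reduce items [B → B B .], [S → a B B .] and shift items [B → . ( ( a], [B → . b num] — shift-reduce conflict.
I8 contains reduce item [B → B B .] and shift items [B → . ( ( a], [B → . b num] — shift-reduce conflict.

Answer: Yes — I2: [S → a .] vs [B → . ( ( a]; I7: [B → B B .] vs [B → . ( ( a]; I8: [B → B B .] vs [B → . ( ( a]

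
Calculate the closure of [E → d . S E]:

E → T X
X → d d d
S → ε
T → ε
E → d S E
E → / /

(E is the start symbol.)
To compute CLOSURE, for each item [A → α.Bβ] where B is a non-terminal, add [B → .γ] for all productions B → γ; repeat for the newly added items until nothing changes.

Start with: [E → d . S E]
  [E → d . S E] has the dot before S: add [S → .]
No further items can be added.

CLOSURE = { [E → d . S E], [S → .] }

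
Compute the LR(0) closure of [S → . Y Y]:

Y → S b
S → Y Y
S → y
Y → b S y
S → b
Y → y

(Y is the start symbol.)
To compute CLOSURE, for each item [A → α.Bβ] where B is a non-terminal, add [B → .γ] for all productions B → γ; repeat for the newly added items until nothing changes.

Start with: [S → . Y Y]
  [S → . Y Y] has the dot before Y: add [Y → . S b], [Y → . b S y], [Y → . y]
  [Y → . S b] has the dot before S: add [S → . y], [S → . b]
No further items can be added.

CLOSURE = { [S → . Y Y], [S → . b], [S → . y], [Y → . S b], [Y → . b S y], [Y → . y] }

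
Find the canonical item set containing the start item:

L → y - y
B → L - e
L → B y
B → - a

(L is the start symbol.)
{ [B → . - a], [B → . L - e], [L → . B y], [L → . y - y], [L' → . L] }

First, augment the grammar with L' → L
I₀ = CLOSURE({ [L' → . L] }):
  [L' → . L] has the dot before L: add [L → . y - y], [L → . B y]
  [L → . B y] has the dot before B: add [B → . L - e], [B → . - a]
No further items can be added.

I₀ = { [B → . - a], [B → . L - e], [L → . B y], [L → . y - y], [L' → . L] }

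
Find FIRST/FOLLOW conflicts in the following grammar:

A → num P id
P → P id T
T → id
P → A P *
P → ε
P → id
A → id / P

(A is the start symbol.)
Yes. P → P id T with FOLLOW(P) on { 'id', 'num' }; P → A P '*' with FOLLOW(P) on { 'id', 'num' }; P → id with FOLLOW(P) on { 'id' }

A FIRST/FOLLOW conflict occurs when a non-terminal N has a nullable alternative N → β (β ⇒* ε) and another alternative N → α with FIRST(α) ∩ FOLLOW(N) ≠ ∅: on such a lookahead the parser cannot decide between expanding α and letting N vanish via β.

Nullable non-terminals: P.
FIRST sets used below: FIRST(P) = { 'id', 'num', ε }, FIRST(A) = { 'id', 'num' }

P: nullable alternative(s) P → ε; FOLLOW(P) = { $, '*', 'id', 'num' }
  P → P id T: FIRST \ {ε} = { 'id', 'num' } — overlaps FOLLOW(P) on { 'id', 'num' }: CONFLICT
  P → A P *: FIRST \ {ε} = { 'id', 'num' } — overlaps FOLLOW(P) on { 'id', 'num' }: CONFLICT
  P → ε: FIRST \ {ε} = { } — this is the only nullable alternative, skip
  P → id: FIRST \ {ε} = { 'id' } — overlaps FOLLOW(P) on { 'id' }: CONFLICT

A, T have no nullable alternative, so no FIRST/FOLLOW check is needed there.

So the grammar has 3 FIRST/FOLLOW conflicts (marked CONFLICT above).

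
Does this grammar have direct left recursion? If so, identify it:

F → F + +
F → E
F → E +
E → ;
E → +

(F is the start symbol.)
Yes, F is left-recursive

F → F + +: LEFT RECURSIVE (starts with F)
F → E: starts with E
F → E +: starts with E
E → ;: starts with ';'
E → +: starts with '+'

The grammar has direct left recursion on: F.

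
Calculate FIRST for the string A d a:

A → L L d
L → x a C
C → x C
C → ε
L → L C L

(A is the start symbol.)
{ 'x' }

FIRST sets of the non-terminals involved (from the grammar, by fixed-point iteration):
  FIRST(A) = { 'x' }

To compute FIRST(A d a), process the symbols left to right:
Symbol A is a non-terminal. Add FIRST(A) \ {ε} = { 'x' }
A is not nullable (ε ∉ FIRST(A)), so stop here.
FIRST(A d a) = { 'x' }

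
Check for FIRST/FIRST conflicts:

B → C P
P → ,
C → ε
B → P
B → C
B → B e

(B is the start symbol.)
FIRST sets of the non-terminals at (or reachable through a nullable prefix from) the front of some alternative:
  FIRST(C) = { ε }
  FIRST(P) = { ',' }
  FIRST(B) = { ',', 'e', ε }

Productions for B:
  B → C P: FIRST = { ',' }
  B → P: FIRST = { ',' }
  B → C: FIRST = { ε }
  B → B e: FIRST = { ',', 'e' }
P, C have only one production, so no FIRST/FIRST conflict is possible there.

Conflict for B: B → C P and B → P
  Overlap: { ',' }
Conflict for B: B → C P and B → B e
  Overlap: { ',' }
Conflict for B: B → P and B → B e
  Overlap: { ',' }

Answer: Yes. B → C P / B → P on { ',' }; B → C P / B → B e on { ',' }; B → P / B → B e on { ',' }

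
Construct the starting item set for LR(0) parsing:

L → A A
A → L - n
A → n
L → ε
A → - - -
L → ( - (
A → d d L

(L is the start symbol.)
{ [A → . - - -], [A → . L - n], [A → . d d L], [A → . n], [L → . ( - (], [L → . A A], [L → .], [L' → . L] }

First, augment the grammar with L' → L
I₀ = CLOSURE({ [L' → . L] }):
  [L' → . L] has the dot before L: add [L → . A A], [L → .], [L → . ( - (]
  [L → . A A] has the dot before A: add [A → . L - n], [A → . n], [A → . - - -], [A → . d d L]
No further items can be added.

I₀ = { [A → . - - -], [A → . L - n], [A → . d d L], [A → . n], [L → . ( - (], [L → . A A], [L → .], [L' → . L] }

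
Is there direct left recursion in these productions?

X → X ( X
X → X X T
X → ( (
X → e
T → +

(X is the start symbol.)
Yes, X is left-recursive

Direct left recursion occurs when N → N α for some non-terminal N (the right-hand side begins with the left-hand side itself).

X → X ( X: LEFT RECURSIVE (starts with X)
X → X X T: LEFT RECURSIVE (starts with X)
X → ( (: starts with '('
X → e: starts with e
T → +: starts with '+'

The grammar has direct left recursion on: X.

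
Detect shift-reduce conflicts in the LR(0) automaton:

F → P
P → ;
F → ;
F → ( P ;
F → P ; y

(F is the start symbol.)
Augment with F' → F and build the canonical LR(0) collection (I0 = CLOSURE({[F' → . F]}), then GOTO on every symbol after a dot until no new states appear). It has 10 states:
  I0: { [F → . ( P ;], [F → . ;], [F → . P ; y], [F → . P], [F' → . F], [P → . ;] }  — shift
  I1: { [F → ( . P ;], [P → . ;] }  — shift
  I2: { [F → ; .], [P → ; .] }  — 2 reduces
  I3: { [F' → F .] }  — accept
  I4: { [F → P . ; y], [F → P .] }  — shift, reduce
  I5: { [F → P ; . y] }  — shift
  I6: { [F → P ; y .] }  — reduce
  I7: { [P → ; .] }  — reduce
  I8: { [F → ( P . ;] }  — shift
  I9: { [F → ( P ; .] }  — reduce

I4 contains reduce item [F → P .] and shift item [F → P . ; y] — shift-reduce conflict.

Answer: Yes — I4: [F → P .] vs [F → P . ; y]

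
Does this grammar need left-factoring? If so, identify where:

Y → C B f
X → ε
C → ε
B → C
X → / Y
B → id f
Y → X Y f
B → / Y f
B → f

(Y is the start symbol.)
Left-factoring is needed when two productions for the same non-terminal
share a common prefix on the right-hand side.

Productions for Y:
  Y → C B f
  Y → X Y f
Productions for X:
  X → ε
  X → / Y
Productions for B:
  B → C
  B → id f
  B → / Y f
  B → f

No common prefixes found.

Answer: No, left-factoring is not needed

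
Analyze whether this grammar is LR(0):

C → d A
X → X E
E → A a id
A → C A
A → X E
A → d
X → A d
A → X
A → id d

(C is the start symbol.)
A grammar is LR(0) if no state in the canonical LR(0) collection has:
  - both a shift item (dot before a terminal) and a complete item (shift-reduce conflict), or
  - two or more complete items (reduce-reduce conflict; the accept item [C' → C .] counts as a complete item here).

Augment with C' → C and build the canonical LR(0) collection (I0 = CLOSURE({[C' → . C]}), then GOTO on every symbol after a dot until no new states appear). It has 15 states:
  I0: { [C → . d A], [C' → . C] }  — shift
  I1: { [C' → C .] }  — accept
  I2: { [A → . C A], [A → . X E], [A → . X], [A → . d], [A → . id d], [C → . d A], [C → d . A], [X → . A d], [X → . X E] }  — shift
  I3: { [C → d A .], [X → A . d] }  — shift, reduce
  I4: { [A → . C A], [A → . X E], [A → . X], [A → . d], [A → . id d], [A → C . A], [C → . d A], [X → . A d], [X → . X E] }  — shift
  I5: { [A → . C A], [A → . X E], [A → . X], [A → . d], [A → . id d], [A → X . E], [A → X .], [C → . d A], [E → . A a id], [X → . A d], [X → . X E], [X → X . E] }  — shift, reduce
  I6: { [A → . C A], [A → . X E], [A → . X], [A → . d], [A → . id d], [A → d .], [C → . d A], [C → d . A], [X → . A d], [X → . X E] }  — shift, reduce
  I7: { [A → id . d] }  — shift
  I8: { [A → id d .] }  — reduce
  I9: { [E → A . a id], [X → A . d] }  — shift
  I10: { [A → X E .], [X → X E .] }  — 2 reduces
  I11: { [E → A a . id] }  — shift
  I12: { [X → A d .] }  — reduce
  I13: { [E → A a id .] }  — reduce
  I14: { [A → C A .], [X → A . d] }  — shift, reduce

Conflict in state I3:
  Shift-reduce conflict between [C → d A .] and [X → A . d]
So the grammar is NOT LR(0).

Answer: No. Shift-reduce conflict between [C → d A .] and [X → A . d]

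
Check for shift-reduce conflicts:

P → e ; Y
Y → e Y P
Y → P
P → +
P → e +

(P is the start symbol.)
No shift-reduce conflicts

A shift-reduce conflict occurs when an LR(0) state has both:
  - a complete (reduce) item [A → α .] (dot at the end), and
  - a shift item [B → β . c γ] (dot before a terminal).

Augment with P' → P and build the canonical LR(0) collection (I0 = CLOSURE({[P' → . P]}), then GOTO on every symbol after a dot until no new states appear). It has 12 states:
  I0: { [P → . +], [P → . e +], [P → . e ; Y], [P' → . P] }  — shift
  I1: { [P → + .] }  — reduce
  I2: { [P' → P .] }  — accept
  I3: { [P → e . +], [P → e . ; Y] }  — shift
  I4: { [P → e + .] }  — reduce
  I5: { [P → . +], [P → . e +], [P → . e ; Y], [P → e ; . Y], [Y → . P], [Y → . e Y P] }  — shift
  I6: { [Y → P .] }  — reduce
  I7: { [P → e ; Y .] }  — reduce
  I8: { [P → . +], [P → . e +], [P → . e ; Y], [P → e . +], [P → e . ; Y], [Y → . P], [Y → . e Y P], [Y → e . Y P] }  — shift
  I9: { [P → + .], [P → e + .] }  — 2 reduces
  I10: { [P → . +], [P → . e +], [P → . e ; Y], [Y → e Y . P] }  — shift
  I11: { [Y → e Y P .] }  — reduce

No state contains both a complete item and a shift item.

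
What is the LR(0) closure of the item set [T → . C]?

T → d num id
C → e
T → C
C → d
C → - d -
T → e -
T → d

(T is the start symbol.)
{ [C → . - d -], [C → . d], [C → . e], [T → . C] }

To compute CLOSURE, for each item [A → α.Bβ] where B is a non-terminal, add [B → .γ] for all productions B → γ; repeat for the newly added items until nothing changes.

Start with: [T → . C]
  [T → . C] has the dot before C: add [C → . e], [C → . d], [C → . - d -]
No further items can be added.

CLOSURE = { [C → . - d -], [C → . d], [C → . e], [T → . C] }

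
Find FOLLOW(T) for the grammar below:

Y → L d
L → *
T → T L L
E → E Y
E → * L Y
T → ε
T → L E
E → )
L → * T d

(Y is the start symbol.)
{ '*', 'd' }

To compute FOLLOW(T), find every occurrence of T on a right-hand side N → α T β: add FIRST(β) \ {ε}, and if β is empty or nullable also add FOLLOW(N). Iterate to a fixed point.

In T → T L L: T is followed by L L, add FIRST(L L) \ {ε} = { '*' }
In L → * T d: T is followed by d, add FIRST(d) \ {ε} = { 'd' }

Taking the union: FOLLOW(T) = { '*', 'd' }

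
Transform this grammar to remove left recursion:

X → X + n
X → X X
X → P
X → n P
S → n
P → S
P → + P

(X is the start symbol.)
X → P X'
X → n P X'
X' → + n X'
X' → X X'
X' → ε
S → n
P → S
P → + P

X is directly left-recursive. The standard transformation for
  A → A α₁ | ... | A α_m | β₁ | ... | β_n
is
  A  → β₁ A' | ... | β_n A'
  A' → α₁ A' | ... | α_m A' | ε

X → P becomes X → P X'
X → n P becomes X → n P X'
X → X + n becomes X' → + n X'
X → X X becomes X' → X X'
Add X' → ε

Productions for other non-terminals are unchanged:
  S → n
  P → S
  P → + P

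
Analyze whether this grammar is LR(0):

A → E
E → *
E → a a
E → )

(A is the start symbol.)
Yes, the grammar is LR(0)

Augment with A' → A and build the canonical LR(0) collection (I0 = CLOSURE({[A' → . A]}), then GOTO on every symbol after a dot until no new states appear). It has 7 states:
  I0: { [A → . E], [A' → . A], [E → . )], [E → . *], [E → . a a] }  — shift
  I1: { [E → ) .] }  — reduce
  I2: { [E → * .] }  — reduce
  I3: { [A' → A .] }  — accept
  I4: { [A → E .] }  — reduce
  I5: { [E → a . a] }  — shift
  I6: { [E → a a .] }  — reduce

Every state is either a pure shift/goto state or contains exactly one complete item and nothing to shift — no conflicts. The grammar is LR(0).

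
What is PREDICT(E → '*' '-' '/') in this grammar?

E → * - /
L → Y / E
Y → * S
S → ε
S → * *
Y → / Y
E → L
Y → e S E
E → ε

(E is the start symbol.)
PREDICT(E → '*' '-' '/') = (FIRST(RHS) \ {ε}) ∪ (FOLLOW(E) if ε ∈ FIRST(RHS), i.e. RHS ⇒* ε)
FIRST('*' '-' '/') = { '*' }
ε ∉ FIRST('*' '-' '/'), so FOLLOW(E) is not added.
PREDICT(E → '*' '-' '/') = { '*' }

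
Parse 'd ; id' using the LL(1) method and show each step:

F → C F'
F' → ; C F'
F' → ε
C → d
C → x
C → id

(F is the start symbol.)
Stack is shown with the top on the left.

Stack     Input     Action
--------------------------
F $       d ; id $  output F → C F'
C F' $    d ; id $  output C → d
d F' $    d ; id $  match 'd'
F' $      ; id $    output F' → ; C F'
; C F' $  ; id $    match ';'
C F' $    id $      output C → id
id F' $   id $      match 'id'
F' $      $         output F' → ε
$         $         accept

The string is accepted.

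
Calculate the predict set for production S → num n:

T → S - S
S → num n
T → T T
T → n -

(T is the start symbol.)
PREDICT(S → num n) = (FIRST(RHS) \ {ε}) ∪ (FOLLOW(S) if ε ∈ FIRST(RHS), i.e. RHS ⇒* ε)
FIRST(num n) = { 'num' }
ε ∉ FIRST(num n), so FOLLOW(S) is not added.
PREDICT(S → num n) = { 'num' }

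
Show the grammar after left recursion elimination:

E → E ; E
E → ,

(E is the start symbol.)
E is directly left-recursive. The standard transformation for
  A → A α₁ | ... | A α_m | β₁ | ... | β_n
is
  A  → β₁ A' | ... | β_n A'
  A' → α₁ A' | ... | α_m A' | ε

E → , becomes E → , E'
E → E ; E becomes E' → ; E E'
Add E' → ε

Resulting grammar:
E → , E'
E' → ; E E'
E' → ε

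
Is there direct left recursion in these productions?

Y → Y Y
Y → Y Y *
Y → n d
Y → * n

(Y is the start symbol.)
Direct left recursion occurs when N → N α for some non-terminal N (the right-hand side begins with the left-hand side itself).

Y → Y Y: LEFT RECURSIVE (starts with Y)
Y → Y Y *: LEFT RECURSIVE (starts with Y)
Y → n d: starts with n
Y → * n: starts with '*'

The grammar has direct left recursion on: Y.

Answer: Yes, Y is left-recursive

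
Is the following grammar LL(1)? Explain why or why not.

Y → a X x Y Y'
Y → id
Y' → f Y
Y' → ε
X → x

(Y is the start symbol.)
Relevant sets:
  FOLLOW(Y') = { $, 'f' }

For Y:
  PREDICT(Y → a X x Y Y') = { 'a' }
  PREDICT(Y → id) = { 'id' }
For Y':
  PREDICT(Y' → f Y) = { 'f' }
  PREDICT(Y' → ε) = { $, 'f' }
X has a single production, so nothing to check there.

Conflict found: Predict set conflict for Y': { 'f' }
The grammar is NOT LL(1).

Answer: No. Predict set conflict for Y': { 'f' }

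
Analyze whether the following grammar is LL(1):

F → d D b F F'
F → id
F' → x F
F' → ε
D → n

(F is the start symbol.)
No. Predict set conflict for F': { 'x' }

A grammar is LL(1) if for each non-terminal N with multiple productions, the predict sets of those productions are pairwise disjoint, where PREDICT(N → α) = (FIRST(α) \ {ε}) ∪ (FOLLOW(N) if α ⇒* ε).

Relevant sets:
  FOLLOW(F') = { $, 'x' }

For F:
  PREDICT(F → d D b F F') = { 'd' }
  PREDICT(F → id) = { 'id' }
For F':
  PREDICT(F' → x F) = { 'x' }
  PREDICT(F' → ε) = { $, 'x' }
D has a single production, so nothing to check there.

Conflict found: Predict set conflict for F': { 'x' }
The grammar is NOT LL(1).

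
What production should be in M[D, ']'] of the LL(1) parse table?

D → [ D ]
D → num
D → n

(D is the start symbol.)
Empty (error entry)

To find M[D, ']'], we find productions for D where ']' is in the predict set (PREDICT(N → α) = (FIRST(α) \ {ε}) ∪ (FOLLOW(N) if α ⇒* ε)).

D → [ D ]: PREDICT = { '[' }
D → num: PREDICT = { 'num' }
D → n: PREDICT = { 'n' }

M[D, ']'] is empty (no production applies)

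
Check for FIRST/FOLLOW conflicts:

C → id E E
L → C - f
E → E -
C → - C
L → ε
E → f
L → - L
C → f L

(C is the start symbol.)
Yes. L → C '-' f with FOLLOW(L) on { '-' }; L → '-' L with FOLLOW(L) on { '-' }

Nullable non-terminals: L.
FIRST sets used below: FIRST(C) = { '-', 'f', 'id' }

L: nullable alternative(s) L → ε; FOLLOW(L) = { $, '-' }
  L → C - f: FIRST \ {ε} = { '-', 'f', 'id' } — overlaps FOLLOW(L) on { '-' }: CONFLICT
  L → ε: FIRST \ {ε} = { } — this is the only nullable alternative, skip
  L → - L: FIRST \ {ε} = { '-' } — overlaps FOLLOW(L) on { '-' }: CONFLICT

C, E have no nullable alternative, so no FIRST/FOLLOW check is needed there.

So the grammar has 2 FIRST/FOLLOW conflicts (marked CONFLICT above).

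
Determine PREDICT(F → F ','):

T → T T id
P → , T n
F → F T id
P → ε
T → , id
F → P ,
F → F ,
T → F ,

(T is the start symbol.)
PREDICT(F → F ',') = (FIRST(RHS) \ {ε}) ∪ (FOLLOW(F) if ε ∈ FIRST(RHS), i.e. RHS ⇒* ε)
FIRST(F) = { ',' }
FIRST(F ',') = { ',' }
ε ∉ FIRST(F ','), so FOLLOW(F) is not added.
PREDICT(F → F ',') = { ',' }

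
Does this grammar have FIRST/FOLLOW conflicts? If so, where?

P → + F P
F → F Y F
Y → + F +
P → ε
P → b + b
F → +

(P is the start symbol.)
A FIRST/FOLLOW conflict occurs when a non-terminal N has a nullable alternative N → β (β ⇒* ε) and another alternative N → α with FIRST(α) ∩ FOLLOW(N) ≠ ∅: on such a lookahead the parser cannot decide between expanding α and letting N vanish via β.

Nullable non-terminals: P.

P: nullable alternative(s) P → ε; FOLLOW(P) = { $ }
  P → + F P: FIRST \ {ε} = { '+' } — disjoint from FOLLOW(P)
  P → ε: FIRST \ {ε} = { } — this is the only nullable alternative, skip
  P → b + b: FIRST \ {ε} = { 'b' } — disjoint from FOLLOW(P)

F, Y have no nullable alternative, so no FIRST/FOLLOW check is needed there.

No FIRST/FOLLOW conflicts found.

Answer: No FIRST/FOLLOW conflicts.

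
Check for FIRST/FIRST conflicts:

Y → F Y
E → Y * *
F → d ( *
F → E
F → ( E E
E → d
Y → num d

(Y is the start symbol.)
Yes. Y → F Y / Y → num d on { 'num' }; E → Y '*' '*' / E → d on { 'd' }; F → d '(' '*' / F → E on { 'd' }; F → E / F → '(' E E on { '(' }

A FIRST/FIRST conflict occurs when two productions N → α and N → β for the same non-terminal have FIRST(α) ∩ FIRST(β) ≠ ∅ (with ε ∈ FIRST of a nullable right-hand side, so two nullable alternatives also conflict).

FIRST sets of the non-terminals at (or reachable through a nullable prefix from) the front of some alternative:
  FIRST(F) = { '(', 'd', 'num' }
  FIRST(Y) = { '(', 'd', 'num' }
  FIRST(E) = { '(', 'd', 'num' }

Productions for Y:
  Y → F Y: FIRST = { '(', 'd', 'num' }
  Y → num d: FIRST = { 'num' }
Productions for E:
  E → Y * *: FIRST = { '(', 'd', 'num' }
  E → d: FIRST = { 'd' }
Productions for F:
  F → d ( *: FIRST = { 'd' }
  F → E: FIRST = { '(', 'd', 'num' }
  F → ( E E: FIRST = { '(' }

Conflict for Y: Y → F Y and Y → num d
  Overlap: { 'num' }
Conflict for E: E → Y * * and E → d
  Overlap: { 'd' }
Conflict for F: F → d ( * and F → E
  Overlap: { 'd' }
Conflict for F: F → E and F → ( E E
  Overlap: { '(' }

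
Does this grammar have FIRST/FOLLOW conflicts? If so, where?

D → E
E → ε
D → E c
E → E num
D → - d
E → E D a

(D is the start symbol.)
Nullable non-terminals: D, E.
FIRST sets used below: FIRST(E) = { '-', 'a', 'c', 'num', ε }, FIRST(D) = { '-', 'a', 'c', 'num', ε }

D: nullable alternative(s) D → E; FOLLOW(D) = { $, 'a' }
  D → E: FIRST \ {ε} = { '-', 'a', 'c', 'num' } — this is the only nullable alternative, skip
  D → E c: FIRST \ {ε} = { '-', 'a', 'c', 'num' } — overlaps FOLLOW(D) on { 'a' }: CONFLICT
  D → - d: FIRST \ {ε} = { '-' } — disjoint from FOLLOW(D)

E: nullable alternative(s) E → ε; FOLLOW(E) = { $, '-', 'a', 'c', 'num' }
  E → ε: FIRST \ {ε} = { } — this is the only nullable alternative, skip
  E → E num: FIRST \ {ε} = { '-', 'a', 'c', 'num' } — overlaps FOLLOW(E) on { '-', 'a', 'c', 'num' }: CONFLICT
  E → E D a: FIRST \ {ε} = { '-', 'a', 'c', 'num' } — overlaps FOLLOW(E) on { '-', 'a', 'c', 'num' }: CONFLICT

So the grammar has 3 FIRST/FOLLOW conflicts (marked CONFLICT above).

Answer: Yes. D → E c with FOLLOW(D) on { 'a' }; E → E num with FOLLOW(E) on { '-', 'a', 'c', 'num' }; E → E D a with FOLLOW(E) on { '-', 'a', 'c', 'num' }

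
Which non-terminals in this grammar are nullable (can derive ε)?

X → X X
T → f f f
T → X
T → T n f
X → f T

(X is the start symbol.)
None

There are no ε-productions, so no non-terminal can derive ε.
No non-terminals are nullable.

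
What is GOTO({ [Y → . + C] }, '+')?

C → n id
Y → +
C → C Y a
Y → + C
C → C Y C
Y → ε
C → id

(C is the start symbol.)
GOTO(I, '+') = CLOSURE({ [A → αX.β] : [A → α.Xβ] ∈ I, X = '+' })

Items with dot before '+', with the dot advanced:
  [Y → . + C] → [Y → + . C]
Closure of the advanced items:
  [Y → + . C] has the dot before C: add [C → . n id], [C → . C Y a], [C → . C Y C], [C → . id]

GOTO = { [C → . C Y C], [C → . C Y a], [C → . id], [C → . n id], [Y → + . C] }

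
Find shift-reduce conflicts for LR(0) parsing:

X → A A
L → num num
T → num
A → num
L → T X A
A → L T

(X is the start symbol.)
Augment with X' → X and build the canonical LR(0) collection (I0 = CLOSURE({[X' → . X]}), then GOTO on every symbol after a dot until no new states appear). It has 12 states:
  I0: { [A → . L T], [A → . num], [L → . T X A], [L → . num num], [T → . num], [X → . A A], [X' → . X] }  — shift
  I1: { [A → . L T], [A → . num], [L → . T X A], [L → . num num], [T → . num], [X → A . A] }  — shift
  I2: { [A → L . T], [T → . num] }  — shift
  I3: { [A → . L T], [A → . num], [L → . T X A], [L → . num num], [L → T . X A], [T → . num], [X → . A A] }  — shift
  I4: { [X' → X .] }  — accept
  I5: { [A → num .], [L → num . num], [T → num .] }  — shift, 2 reduces
  I6: { [L → num num .] }  — reduce
  I7: { [A → . L T], [A → . num], [L → . T X A], [L → . num num], [L → T X . A], [T → . num] }  — shift
  I8: { [L → T X A .] }  — reduce
  I9: { [A → L T .] }  — reduce
  I10: { [T → num .] }  — reduce
  I11: { [X → A A .] }  — reduce

I5 contains reduce items [A → num .], [T → num .] and shift item [L → num . num] — shift-reduce conflict.

Answer: Yes — I5: [A → num .] vs [L → num . num]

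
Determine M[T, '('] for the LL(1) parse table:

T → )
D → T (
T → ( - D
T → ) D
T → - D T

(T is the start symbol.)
T → ( - D

To find M[T, '('], we find productions for T where '(' is in the predict set (PREDICT(N → α) = (FIRST(α) \ {ε}) ∪ (FOLLOW(N) if α ⇒* ε)).

T → ): PREDICT = { ')' }
T → ( - D: PREDICT = { '(' }
  '(' is in predict set, so this production goes in M[T, '(']
T → ) D: PREDICT = { ')' }
T → - D T: PREDICT = { '-' }

M[T, '('] = T → ( - D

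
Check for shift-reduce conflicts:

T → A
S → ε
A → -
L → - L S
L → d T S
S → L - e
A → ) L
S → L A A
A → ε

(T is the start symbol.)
Yes — I0: [A → .] vs [A → . ) L]; I7: [A → .] vs [A → . ) L]; I8: [S → .] vs [L → . - L S]; I9: [A → .] vs [A → . ) L]; I11: [A → - .] vs [S → L - . e]; I12: [A → .] vs [A → . ) L]; I15: [S → .] vs [L → . - L S]

Augment with T' → T and build the canonical LR(0) collection (I0 = CLOSURE({[T' → . T]}), then GOTO on every symbol after a dot until no new states appear). It has 17 states:
  I0: { [A → . ) L], [A → . -], [A → .], [T → . A], [T' → . T] }  — shift, reduce
  I1: { [A → ) . L], [L → . - L S], [L → . d T S] }  — shift
  I2: { [A → - .] }  — reduce
  I3: { [T → A .] }  — reduce
  I4: { [T' → T .] }  — accept
  I5: { [L → - . L S], [L → . - L S], [L → . d T S] }  — shift
  I6: { [A → ) L .] }  — reduce
  I7: { [A → . ) L], [A → . -], [A → .], [L → d . T S], [T → . A] }  — shift, reduce
  I8: { [L → . - L S], [L → . d T S], [L → d T . S], [S → . L - e], [S → . L A A], [S → .] }  — shift, reduce
  I9: { [A → . ) L], [A → . -], [A → .], [S → L . - e], [S → L . A A] }  — shift, reduce
  I10: { [L → d T S .] }  — reduce
  I11: { [A → - .], [S → L - . e] }  — shift, reduce
  I12: { [A → . ) L], [A → . -], [A → .], [S → L A . A] }  — shift, reduce
  I13: { [S → L A A .] }  — reduce
  I14: { [S → L - e .] }  — reduce
  I15: { [L → - L . S], [L → . - L S], [L → . d T S], [S → . L - e], [S → . L A A], [S → .] }  — shift, reduce
  I16: { [L → - L S .] }  — reduce

I0 contains reduce item [A → .] and shift items [A → . ) L], [A → . -] — shift-reduce conflict.
I7 contains reduce item [A → .] and shift items [A → . ) L], [A → . -] — shift-reduce conflict.
I8 contains reduce item [S → .] and shift items [L → . - L S], [L → . d T S] — shift-reduce conflict.
I9 contains reduce item [A → .] and shift items [A → . ) L], [A → . -], [S → L . - e] — shift-reduce conflict.
I11 contains reduce item [A → - .] and shift item [S → L - . e] — shift-reduce conflict.
I12 contains reduce item [A → .] and shift items [A → . ) L], [A → . -] — shift-reduce conflict.
I15 contains reduce item [S → .] and shift items [L → . - L S], [L → . d T S] — shift-reduce conflict.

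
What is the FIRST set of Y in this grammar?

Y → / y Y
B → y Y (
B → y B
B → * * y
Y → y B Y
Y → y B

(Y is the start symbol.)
From Y → / y Y:
  - '/' is a terminal: add '/' and stop
From Y → y B Y:
  - y is a terminal: add 'y' and stop
From Y → y B:
  - y is a terminal: add 'y' and stop

Collecting: FIRST(Y) = { '/', 'y' }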